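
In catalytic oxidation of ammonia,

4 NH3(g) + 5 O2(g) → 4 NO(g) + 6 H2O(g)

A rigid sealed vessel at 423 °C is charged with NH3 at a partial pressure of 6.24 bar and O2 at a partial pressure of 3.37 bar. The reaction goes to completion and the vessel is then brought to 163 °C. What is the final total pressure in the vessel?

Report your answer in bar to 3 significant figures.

6.44 bar

Because the vessel is rigid and T is held at 423 °C, work the stoichiometry in partial pressures (P_i = n_iRT/V).
P(O2) required for 6.24 bar of NH3 = (5/4) × 6.24 = 7.800 bar; available 3.37 bar, so O2 is limiting.
P(NH3) remaining = 6.24 − (4/5) × 3.37 = 3.544 bar
P(gaseous products) = (4+6)/5 × 3.37 = 6.740 bar
P_total at 423 °C = 3.544 + 6.740 = 10.28 bar
Scaling to 163 °C: P = 10.28 × 436.15/696.15 = 6.441 bar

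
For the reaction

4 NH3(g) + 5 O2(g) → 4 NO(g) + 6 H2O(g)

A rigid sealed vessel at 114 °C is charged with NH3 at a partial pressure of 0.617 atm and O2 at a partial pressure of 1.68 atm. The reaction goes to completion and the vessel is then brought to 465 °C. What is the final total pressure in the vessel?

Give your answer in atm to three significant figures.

With V and T fixed, P_i ∝ n_i, so the mole ratios apply directly to partial pressures at 114 °C.
P(O2) required for 0.617 atm of NH3 = (5/4) × 0.617 = 0.7712 atm; available 1.68 atm, so NH3 is limiting.
P(O2) remaining = 1.68 − (5/4) × 0.617 = 0.9087 atm
P(gaseous products) = (4+6)/4 × 0.617 = 1.542 atm
P_total at 114 °C = 0.9087 + 1.542 = 2.451 atm
Scaling to 465 °C: P = 2.451 × 738.15/387.15 = 4.673 atm

4.67 atm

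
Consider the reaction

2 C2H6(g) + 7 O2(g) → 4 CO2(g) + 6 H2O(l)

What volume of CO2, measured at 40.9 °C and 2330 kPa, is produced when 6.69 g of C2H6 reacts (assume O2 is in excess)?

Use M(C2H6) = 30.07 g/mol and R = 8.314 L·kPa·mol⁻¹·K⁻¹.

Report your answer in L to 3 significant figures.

n(C2H6) = 6.690 / 30.07 = 0.2225 mol
n(CO2) = (4/2) × 0.2225 = 0.4450 mol
V = nRT/P = 0.4450 × 8.314 × 314.05 / 2330 = 0.4987 L

0.499 L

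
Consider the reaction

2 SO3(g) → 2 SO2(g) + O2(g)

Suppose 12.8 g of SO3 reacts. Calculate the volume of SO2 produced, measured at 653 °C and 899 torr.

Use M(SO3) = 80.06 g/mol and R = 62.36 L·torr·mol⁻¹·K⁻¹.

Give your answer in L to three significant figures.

10.3 L

n(SO3) = 12.80 / 80.06 = 0.1599 mol
n(SO2) = (2/2) × 0.1599 = 0.1599 mol
V = nRT/P = 0.1599 × 62.36 × 926.15 / 899 = 10.27 L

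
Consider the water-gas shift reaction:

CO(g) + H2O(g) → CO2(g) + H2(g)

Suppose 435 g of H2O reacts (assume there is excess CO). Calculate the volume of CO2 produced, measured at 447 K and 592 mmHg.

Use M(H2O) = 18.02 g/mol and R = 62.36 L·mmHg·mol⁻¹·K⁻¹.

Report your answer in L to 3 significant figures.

n(H2O) = 435.0 / 18.02 = 24.14 mol
n(CO2) = (1/1) × 24.14 = 24.14 mol
V = nRT/P = 24.14 × 62.36 × 447 / 592 = 1137 L

1140 L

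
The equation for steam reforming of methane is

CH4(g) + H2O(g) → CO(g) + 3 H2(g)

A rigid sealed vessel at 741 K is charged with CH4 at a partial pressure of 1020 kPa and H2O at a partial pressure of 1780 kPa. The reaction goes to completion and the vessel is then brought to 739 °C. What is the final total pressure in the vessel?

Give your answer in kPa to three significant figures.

6610 kPa

Because the vessel is rigid and T is held at 741 K, work the stoichiometry in partial pressures (P_i = n_iRT/V).
P(H2O) required for 1020 kPa of CH4 = (1/1) × 1020 = 1020 kPa; available 1780 kPa, so CH4 is limiting.
P(H2O) remaining = 1780 − (1/1) × 1020 = 760.0 kPa
P(gaseous products) = (1+3)/1 × 1020 = 4080 kPa
P_total at 741 K = 760.0 + 4080 = 4840 kPa
Scaling to 739 °C: P = 4840 × 1012.15/741 = 6611 kPa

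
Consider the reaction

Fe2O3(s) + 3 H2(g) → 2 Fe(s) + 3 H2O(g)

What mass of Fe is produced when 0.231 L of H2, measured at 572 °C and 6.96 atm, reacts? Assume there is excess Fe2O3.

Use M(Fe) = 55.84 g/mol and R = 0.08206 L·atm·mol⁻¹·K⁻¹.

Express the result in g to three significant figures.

0.863 g

n(H2) = PV/RT = (6.96 × 0.231) / (0.08206 × 845.15) = 0.02318 mol
n(Fe) = (2/3) × 0.02318 = 0.01545 mol
m(Fe) = 0.01545 × 55.84 = 0.8627 g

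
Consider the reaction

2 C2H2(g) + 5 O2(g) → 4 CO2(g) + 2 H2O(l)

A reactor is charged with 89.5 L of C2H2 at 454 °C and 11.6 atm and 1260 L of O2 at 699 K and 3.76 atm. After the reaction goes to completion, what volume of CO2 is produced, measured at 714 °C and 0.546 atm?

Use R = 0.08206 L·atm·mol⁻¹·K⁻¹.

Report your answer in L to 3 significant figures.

5160 L

n(C2H2) = PV/RT = (11.6 × 89.5) / (0.08206 × 727.15) = 17.40 mol
n(O2) = PV/RT = (3.76 × 1260) / (0.08206 × 699) = 82.59 mol
For 17.40 mol C2H2, stoichiometry requires (5/2) × 17.40 = 43.50 mol O2; 82.59 mol is available, so C2H2 is limiting.
n(CO2) = (4/2) × 17.40 = 34.80 mol
V(CO2) = nRT/P = 34.80 × 0.08206 × 987.15 / 0.546 = 5163 L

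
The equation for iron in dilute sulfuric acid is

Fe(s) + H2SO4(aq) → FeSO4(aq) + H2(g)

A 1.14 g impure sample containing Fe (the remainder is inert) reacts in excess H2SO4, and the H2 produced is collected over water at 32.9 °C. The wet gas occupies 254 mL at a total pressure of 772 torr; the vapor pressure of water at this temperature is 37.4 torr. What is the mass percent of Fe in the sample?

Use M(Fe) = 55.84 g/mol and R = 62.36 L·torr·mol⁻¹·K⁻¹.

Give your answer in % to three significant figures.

P(H2) = 772 − 37.4 = 734.6 torr
n(H2) = PV/RT = (734.6 × 0.2540) / (62.36 × 306.05) = 0.009777 mol
n(Fe) = (1/1) × 0.009777 = 0.009777 mol
m(Fe) = 0.009777 × 55.84 = 0.5459 g
%Fe = 0.5459 / 1.14 × 100 = 47.89%

47.9 %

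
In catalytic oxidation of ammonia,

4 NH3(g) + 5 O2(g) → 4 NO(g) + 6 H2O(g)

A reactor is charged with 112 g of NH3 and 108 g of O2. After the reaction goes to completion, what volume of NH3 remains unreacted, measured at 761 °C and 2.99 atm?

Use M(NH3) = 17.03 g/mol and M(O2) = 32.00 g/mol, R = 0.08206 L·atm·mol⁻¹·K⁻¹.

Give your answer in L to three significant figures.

n(NH3) = 112 / 17.03 = 6.577 mol
n(O2) = 108 / 32.00 = 3.375 mol
For 6.577 mol NH3, stoichiometry requires (5/4) × 6.577 = 8.221 mol O2; 3.375 mol is available, so O2 is limiting.
n(NH3) consumed = (4/5) × 3.375 = 2.700 mol; remaining = 6.577 − 2.700 = 3.877 mol
V(NH3) = nRT/P = 3.877 × 0.08206 × 1034.15 / 2.99 = 110.0 L

110 L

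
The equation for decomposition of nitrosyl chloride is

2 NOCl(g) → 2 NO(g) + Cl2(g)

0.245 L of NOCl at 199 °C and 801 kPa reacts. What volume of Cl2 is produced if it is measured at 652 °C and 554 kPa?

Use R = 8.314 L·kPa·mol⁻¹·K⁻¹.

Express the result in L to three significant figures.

0.347 L

n(NOCl) = PV/RT = (801 × 0.245) / (8.314 × 472.15) = 0.04999 mol
n(Cl2) = (1/2) × 0.04999 = 0.02499 mol
V = nRT/P = 0.02499 × 8.314 × 925.15 / 554 = 0.3470 L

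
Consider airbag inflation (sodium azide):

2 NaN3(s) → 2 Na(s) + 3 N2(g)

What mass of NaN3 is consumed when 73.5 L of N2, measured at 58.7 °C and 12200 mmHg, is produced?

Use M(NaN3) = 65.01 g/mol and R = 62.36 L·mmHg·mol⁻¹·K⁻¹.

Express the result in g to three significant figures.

1880 g

n(N2) = PV/RT = (12200 × 73.5) / (62.36 × 331.85) = 43.33 mol
n(NaN3) = (2/3) × 43.33 = 28.89 mol
m(NaN3) = 28.89 × 65.01 = 1878 g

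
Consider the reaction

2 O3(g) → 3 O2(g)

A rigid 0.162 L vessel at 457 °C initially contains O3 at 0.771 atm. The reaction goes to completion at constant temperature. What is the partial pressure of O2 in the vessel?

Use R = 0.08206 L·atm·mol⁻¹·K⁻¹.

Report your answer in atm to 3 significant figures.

1.16 atm

n(O3)₀ = PV/RT = (0.771 × 0.162) / (0.08206 × 730.15) = 0.002085 mol
n(O2) = (3/2) × 0.002085 = 0.003128 mol
P(O2) = nRT/V = 0.003128 × 0.08206 × 730.15 / 0.162 = 1.157 atm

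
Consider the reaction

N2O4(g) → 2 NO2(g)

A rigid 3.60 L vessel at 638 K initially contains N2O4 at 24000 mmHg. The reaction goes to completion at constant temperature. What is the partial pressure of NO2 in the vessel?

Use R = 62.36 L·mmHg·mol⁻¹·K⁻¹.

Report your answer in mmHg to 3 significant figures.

n(N2O4)₀ = PV/RT = (24000 × 3.60) / (62.36 × 638) = 2.172 mol
n(NO2) = (2/1) × 2.172 = 4.344 mol
P(NO2) = nRT/V = 4.344 × 62.36 × 638 / 3.60 = 48010 mmHg

48000 mmHg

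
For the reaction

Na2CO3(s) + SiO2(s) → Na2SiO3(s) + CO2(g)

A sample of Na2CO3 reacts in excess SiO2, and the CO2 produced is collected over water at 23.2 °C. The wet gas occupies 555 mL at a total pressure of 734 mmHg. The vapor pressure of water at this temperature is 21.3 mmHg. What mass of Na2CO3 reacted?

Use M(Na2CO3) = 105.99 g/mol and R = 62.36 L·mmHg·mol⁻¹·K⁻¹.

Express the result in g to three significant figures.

2.27 g

P(CO2) = 734 − 21.3 = 712.7 mmHg
n(CO2) = PV/RT = (712.7 × 0.5550) / (62.36 × 296.35) = 0.02140 mol
n(Na2CO3) = (1/1) × 0.02140 = 0.02140 mol
m(Na2CO3) = 0.02140 × 105.99 = 2.268 g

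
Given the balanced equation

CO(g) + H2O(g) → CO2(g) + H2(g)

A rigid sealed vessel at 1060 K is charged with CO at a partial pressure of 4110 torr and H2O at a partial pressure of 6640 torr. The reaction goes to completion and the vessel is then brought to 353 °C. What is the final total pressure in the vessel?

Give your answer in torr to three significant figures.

6350 torr

With V and T fixed, P_i ∝ n_i, so the mole ratios apply directly to partial pressures at 1060 K.
P(H2O) required for 4110 torr of CO = (1/1) × 4110 = 4110 torr; available 6640 torr, so CO is limiting.
P(H2O) remaining = 6640 − (1/1) × 4110 = 2530 torr
P(gaseous products) = (1+1)/1 × 4110 = 8220 torr
P_total at 1060 K = 2530 + 8220 = 10750 torr
Scaling to 353 °C: P = 10750 × 626.15/1060 = 6350 torr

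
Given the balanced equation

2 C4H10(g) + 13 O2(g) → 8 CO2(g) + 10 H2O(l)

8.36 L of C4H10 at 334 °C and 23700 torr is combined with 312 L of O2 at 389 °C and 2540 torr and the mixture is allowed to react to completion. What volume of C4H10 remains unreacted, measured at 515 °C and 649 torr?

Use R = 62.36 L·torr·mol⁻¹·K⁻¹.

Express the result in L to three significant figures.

n(C4H10) = PV/RT = (23700 × 8.36) / (62.36 × 607.15) = 5.233 mol
n(O2) = PV/RT = (2540 × 312) / (62.36 × 662.15) = 19.19 mol
For 5.233 mol C4H10, stoichiometry requires (13/2) × 5.233 = 34.01 mol O2; 19.19 mol is available, so O2 is limiting.
n(C4H10) consumed = (2/13) × 19.19 = 2.952 mol; remaining = 5.233 − 2.952 = 2.281 mol
V(C4H10) = nRT/P = 2.281 × 62.36 × 788.15 / 649 = 172.7 L

173 L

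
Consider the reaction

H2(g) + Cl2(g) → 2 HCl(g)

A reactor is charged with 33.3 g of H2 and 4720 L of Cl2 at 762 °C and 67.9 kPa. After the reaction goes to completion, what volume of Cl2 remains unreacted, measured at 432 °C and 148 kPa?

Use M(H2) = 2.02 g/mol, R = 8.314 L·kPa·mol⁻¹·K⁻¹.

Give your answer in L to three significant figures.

822 L

n(H2) = 33.3 / 2.02 = 16.49 mol
n(Cl2) = PV/RT = (67.9 × 4720) / (8.314 × 1035.15) = 37.24 mol
For 16.49 mol H2, stoichiometry requires (1/1) × 16.49 = 16.49 mol Cl2; 37.24 mol is available, so H2 is limiting.
n(Cl2) consumed = (1/1) × 16.49 = 16.49 mol; remaining = 37.24 − 16.49 = 20.75 mol
V(Cl2) = nRT/P = 20.75 × 8.314 × 705.15 / 148 = 822.0 L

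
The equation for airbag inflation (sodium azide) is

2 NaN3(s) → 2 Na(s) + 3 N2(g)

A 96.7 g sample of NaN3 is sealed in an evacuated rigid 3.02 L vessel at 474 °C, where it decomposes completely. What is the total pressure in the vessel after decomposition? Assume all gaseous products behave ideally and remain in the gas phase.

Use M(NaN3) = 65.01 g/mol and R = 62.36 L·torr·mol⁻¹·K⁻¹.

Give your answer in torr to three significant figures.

n(NaN3) = 96.7 / 65.01 = 1.487 mol
n(gas produced) = (3/2) × 1.487 = 2.231 mol
P = nRT/V = 2.231 × 62.36 × 747.15 / 3.02 = 34420 torr

34400 torr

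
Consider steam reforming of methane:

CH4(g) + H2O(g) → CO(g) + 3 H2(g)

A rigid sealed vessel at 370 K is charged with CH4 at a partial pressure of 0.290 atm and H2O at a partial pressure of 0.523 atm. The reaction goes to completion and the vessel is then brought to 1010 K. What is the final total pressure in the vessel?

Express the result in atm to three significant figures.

With V and T fixed, P_i ∝ n_i, so the mole ratios apply directly to partial pressures at 370 K.
P(H2O) required for 0.290 atm of CH4 = (1/1) × 0.290 = 0.2900 atm; available 0.523 atm, so CH4 is limiting.
P(H2O) remaining = 0.523 − (1/1) × 0.290 = 0.2330 atm
P(gaseous products) = (1+3)/1 × 0.290 = 1.160 atm
P_total at 370 K = 0.2330 + 1.160 = 1.393 atm
Scaling to 1010 K: P = 1.393 × 1010/370 = 3.803 atm

3.80 atm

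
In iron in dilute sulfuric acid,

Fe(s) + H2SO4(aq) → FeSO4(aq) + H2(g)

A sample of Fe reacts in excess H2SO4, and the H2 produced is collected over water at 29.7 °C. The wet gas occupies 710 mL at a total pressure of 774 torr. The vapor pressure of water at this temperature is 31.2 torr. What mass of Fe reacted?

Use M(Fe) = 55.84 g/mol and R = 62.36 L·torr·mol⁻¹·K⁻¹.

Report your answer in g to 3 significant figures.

P(H2) = 774 − 31.2 = 742.8 torr
n(H2) = PV/RT = (742.8 × 0.7100) / (62.36 × 302.85) = 0.02793 mol
n(Fe) = (1/1) × 0.02793 = 0.02793 mol
m(Fe) = 0.02793 × 55.84 = 1.560 g

1.56 g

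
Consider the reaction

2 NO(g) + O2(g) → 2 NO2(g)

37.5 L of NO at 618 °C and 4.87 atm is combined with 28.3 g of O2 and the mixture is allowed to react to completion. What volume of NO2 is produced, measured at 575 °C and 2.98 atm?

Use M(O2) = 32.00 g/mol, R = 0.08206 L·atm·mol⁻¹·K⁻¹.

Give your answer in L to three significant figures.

n(NO) = PV/RT = (4.87 × 37.5) / (0.08206 × 891.15) = 2.497 mol
n(O2) = 28.3 / 32.00 = 0.8844 mol
For 2.497 mol NO, stoichiometry requires (1/2) × 2.497 = 1.248 mol O2; 0.8844 mol is available, so O2 is limiting.
n(NO2) = (2/1) × 0.8844 = 1.769 mol
V(NO2) = nRT/P = 1.769 × 0.08206 × 848.15 / 2.98 = 41.32 L

41.3 L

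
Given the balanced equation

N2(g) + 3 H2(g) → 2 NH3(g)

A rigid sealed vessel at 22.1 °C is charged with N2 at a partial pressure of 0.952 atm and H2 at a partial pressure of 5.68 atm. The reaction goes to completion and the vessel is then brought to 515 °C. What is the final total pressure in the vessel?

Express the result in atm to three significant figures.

12.6 atm

At constant V, partial pressures at 22.1 °C are proportional to moles, so apply stoichiometry directly to pressures.
P(H2) required for 0.952 atm of N2 = (3/1) × 0.952 = 2.856 atm; available 5.68 atm, so N2 is limiting.
P(H2) remaining = 5.68 − (3/1) × 0.952 = 2.824 atm
P(gaseous products) = (2)/1 × 0.952 = 1.904 atm
P_total at 22.1 °C = 2.824 + 1.904 = 4.728 atm
Scaling to 515 °C: P = 4.728 × 788.15/295.25 = 12.62 atm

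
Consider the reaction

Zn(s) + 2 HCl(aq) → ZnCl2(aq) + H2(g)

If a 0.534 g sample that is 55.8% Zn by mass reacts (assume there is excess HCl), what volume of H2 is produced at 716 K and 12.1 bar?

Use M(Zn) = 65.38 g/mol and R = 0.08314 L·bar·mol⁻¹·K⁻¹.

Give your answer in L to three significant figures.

0.0224 L

mass of Zn = 0.534 × 55.8/100 = 0.2980 g
n(Zn) = 0.2980 / 65.38 = 0.004558 mol
n(H2) = (1/1) × 0.004558 = 0.004558 mol
V = nRT/P = 0.004558 × 0.08314 × 716 / 12.1 = 0.02242 L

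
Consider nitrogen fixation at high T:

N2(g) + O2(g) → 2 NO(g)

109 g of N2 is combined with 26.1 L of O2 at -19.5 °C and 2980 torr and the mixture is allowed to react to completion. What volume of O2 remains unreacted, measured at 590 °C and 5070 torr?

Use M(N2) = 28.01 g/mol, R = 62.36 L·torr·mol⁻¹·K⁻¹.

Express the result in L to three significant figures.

n(N2) = 109 / 28.01 = 3.891 mol
n(O2) = PV/RT = (2980 × 26.1) / (62.36 × 253.65) = 4.917 mol
For 3.891 mol N2, stoichiometry requires (1/1) × 3.891 = 3.891 mol O2; 4.917 mol is available, so N2 is limiting.
n(O2) consumed = (1/1) × 3.891 = 3.891 mol; remaining = 4.917 − 3.891 = 1.026 mol
V(O2) = nRT/P = 1.026 × 62.36 × 863.15 / 5070 = 10.89 L

10.9 L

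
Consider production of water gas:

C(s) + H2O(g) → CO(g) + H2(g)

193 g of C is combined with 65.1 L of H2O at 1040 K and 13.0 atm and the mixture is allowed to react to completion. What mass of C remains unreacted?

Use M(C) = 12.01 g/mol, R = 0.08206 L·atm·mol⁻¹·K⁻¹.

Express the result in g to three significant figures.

n(C) = 193 / 12.01 = 16.07 mol
n(H2O) = PV/RT = (13.0 × 65.1) / (0.08206 × 1040) = 9.917 mol
For 16.07 mol C, stoichiometry requires (1/1) × 16.07 = 16.07 mol H2O; 9.917 mol is available, so H2O is limiting.
n(C) consumed = (1/1) × 9.917 = 9.917 mol; remaining = 16.07 − 9.917 = 6.153 mol
m(C) = 6.153 × 12.01 = 73.90 g

73.9 g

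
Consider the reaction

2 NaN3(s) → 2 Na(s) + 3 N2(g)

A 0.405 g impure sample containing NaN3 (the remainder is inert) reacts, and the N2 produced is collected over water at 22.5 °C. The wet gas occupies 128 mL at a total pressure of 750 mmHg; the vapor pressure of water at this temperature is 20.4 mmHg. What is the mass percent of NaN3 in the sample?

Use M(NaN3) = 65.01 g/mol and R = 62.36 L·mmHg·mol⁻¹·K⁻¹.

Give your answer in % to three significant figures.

54.2 %

P(N2) = 750 − 20.4 = 729.6 mmHg
n(N2) = PV/RT = (729.6 × 0.1280) / (62.36 × 295.65) = 0.005065 mol
n(NaN3) = (2/3) × 0.005065 = 0.003377 mol
m(NaN3) = 0.003377 × 65.01 = 0.2195 g
%NaN3 = 0.2195 / 0.405 × 100 = 54.20%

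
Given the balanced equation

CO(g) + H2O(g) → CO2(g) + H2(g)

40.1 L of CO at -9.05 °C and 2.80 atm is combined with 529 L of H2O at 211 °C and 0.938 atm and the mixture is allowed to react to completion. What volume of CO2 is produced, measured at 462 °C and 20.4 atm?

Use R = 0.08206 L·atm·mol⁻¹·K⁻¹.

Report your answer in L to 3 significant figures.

15.3 L

n(CO) = PV/RT = (2.80 × 40.1) / (0.08206 × 264.1) = 5.181 mol
n(H2O) = PV/RT = (0.938 × 529) / (0.08206 × 484.15) = 12.49 mol
For 5.181 mol CO, stoichiometry requires (1/1) × 5.181 = 5.181 mol H2O; 12.49 mol is available, so CO is limiting.
n(CO2) = (1/1) × 5.181 = 5.181 mol
V(CO2) = nRT/P = 5.181 × 0.08206 × 735.15 / 20.4 = 15.32 L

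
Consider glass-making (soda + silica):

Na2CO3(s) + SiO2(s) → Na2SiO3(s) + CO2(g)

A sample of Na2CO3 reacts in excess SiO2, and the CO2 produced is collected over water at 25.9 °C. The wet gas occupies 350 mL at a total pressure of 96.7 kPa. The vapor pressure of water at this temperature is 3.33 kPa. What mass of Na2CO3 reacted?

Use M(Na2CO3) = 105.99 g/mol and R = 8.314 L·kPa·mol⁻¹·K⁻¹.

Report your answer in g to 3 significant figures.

1.39 g

P(CO2) = 96.7 − 3.33 = 93.37 kPa
n(CO2) = PV/RT = (93.37 × 0.3500) / (8.314 × 299.05) = 0.01314 mol
n(Na2CO3) = (1/1) × 0.01314 = 0.01314 mol
m(Na2CO3) = 0.01314 × 105.99 = 1.393 g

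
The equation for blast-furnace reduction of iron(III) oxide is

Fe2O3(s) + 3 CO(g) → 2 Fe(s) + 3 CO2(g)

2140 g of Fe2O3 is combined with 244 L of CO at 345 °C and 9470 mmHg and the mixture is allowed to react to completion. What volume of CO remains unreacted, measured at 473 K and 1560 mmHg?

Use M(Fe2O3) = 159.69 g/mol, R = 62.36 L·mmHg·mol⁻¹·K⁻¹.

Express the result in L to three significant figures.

373 L

n(Fe2O3) = 2140 / 159.69 = 13.40 mol
n(CO) = PV/RT = (9470 × 244) / (62.36 × 618.15) = 59.94 mol
For 13.40 mol Fe2O3, stoichiometry requires (3/1) × 13.40 = 40.20 mol CO; 59.94 mol is available, so Fe2O3 is limiting.
n(CO) consumed = (3/1) × 13.40 = 40.20 mol; remaining = 59.94 − 40.20 = 19.74 mol
V(CO) = nRT/P = 19.74 × 62.36 × 473 / 1560 = 373.2 L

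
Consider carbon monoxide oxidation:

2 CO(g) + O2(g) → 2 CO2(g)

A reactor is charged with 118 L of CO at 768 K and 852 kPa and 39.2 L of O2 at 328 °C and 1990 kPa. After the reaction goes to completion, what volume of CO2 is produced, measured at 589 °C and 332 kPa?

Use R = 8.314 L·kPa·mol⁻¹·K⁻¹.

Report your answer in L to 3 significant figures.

n(CO) = PV/RT = (852 × 118) / (8.314 × 768) = 15.75 mol
n(O2) = PV/RT = (1990 × 39.2) / (8.314 × 601.15) = 15.61 mol
For 15.75 mol CO, stoichiometry requires (1/2) × 15.75 = 7.875 mol O2; 15.61 mol is available, so CO is limiting.
n(CO2) = (2/2) × 15.75 = 15.75 mol
V(CO2) = nRT/P = 15.75 × 8.314 × 862.15 / 332 = 340.0 L

340 L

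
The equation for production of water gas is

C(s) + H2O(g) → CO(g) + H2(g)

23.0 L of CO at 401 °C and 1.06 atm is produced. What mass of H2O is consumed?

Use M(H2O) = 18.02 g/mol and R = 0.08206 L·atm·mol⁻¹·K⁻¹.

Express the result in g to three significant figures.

7.94 g

n(CO) = PV/RT = (1.06 × 23.0) / (0.08206 × 674.15) = 0.4407 mol
n(H2O) = (1/1) × 0.4407 = 0.4407 mol
m(H2O) = 0.4407 × 18.02 = 7.941 g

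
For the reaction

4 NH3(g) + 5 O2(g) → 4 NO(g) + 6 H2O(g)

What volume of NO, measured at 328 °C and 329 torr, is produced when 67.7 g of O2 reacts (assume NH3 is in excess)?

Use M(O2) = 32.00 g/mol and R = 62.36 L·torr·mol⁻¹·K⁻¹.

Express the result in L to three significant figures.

n(O2) = 67.70 / 32.00 = 2.116 mol
n(NO) = (4/5) × 2.116 = 1.693 mol
V = nRT/P = 1.693 × 62.36 × 601.15 / 329 = 192.9 L

193 L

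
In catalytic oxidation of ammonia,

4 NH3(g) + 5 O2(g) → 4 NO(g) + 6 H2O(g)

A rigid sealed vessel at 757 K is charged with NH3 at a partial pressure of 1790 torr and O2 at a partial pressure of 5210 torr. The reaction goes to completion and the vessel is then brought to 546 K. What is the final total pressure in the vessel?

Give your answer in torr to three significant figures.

5370 torr

At constant V, partial pressures at 757 K are proportional to moles, so apply stoichiometry directly to pressures.
P(O2) required for 1790 torr of NH3 = (5/4) × 1790 = 2238 torr; available 5210 torr, so NH3 is limiting.
P(O2) remaining = 5210 − (5/4) × 1790 = 2972 torr
P(gaseous products) = (4+6)/4 × 1790 = 4475 torr
P_total at 757 K = 2972 + 4475 = 7447 torr
Scaling to 546 K: P = 7447 × 546/757 = 5371 torr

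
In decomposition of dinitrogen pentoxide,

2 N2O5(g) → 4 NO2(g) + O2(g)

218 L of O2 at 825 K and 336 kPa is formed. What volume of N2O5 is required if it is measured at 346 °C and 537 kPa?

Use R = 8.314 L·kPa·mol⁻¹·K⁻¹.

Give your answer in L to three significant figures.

n(O2) = PV/RT = (336 × 218) / (8.314 × 825) = 10.68 mol
n(N2O5) = (2/1) × 10.68 = 21.36 mol
V = nRT/P = 21.36 × 8.314 × 619.15 / 537 = 204.8 L

205 L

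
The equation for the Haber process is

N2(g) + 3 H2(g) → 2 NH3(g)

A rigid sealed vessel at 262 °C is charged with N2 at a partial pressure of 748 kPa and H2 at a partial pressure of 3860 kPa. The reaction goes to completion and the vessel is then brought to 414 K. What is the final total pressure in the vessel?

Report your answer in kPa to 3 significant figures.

Because the vessel is rigid and T is held at 262 °C, work the stoichiometry in partial pressures (P_i = n_iRT/V).
P(H2) required for 748 kPa of N2 = (3/1) × 748 = 2244 kPa; available 3860 kPa, so N2 is limiting.
P(H2) remaining = 3860 − (3/1) × 748 = 1616 kPa
P(gaseous products) = (2)/1 × 748 = 1496 kPa
P_total at 262 °C = 1616 + 1496 = 3112 kPa
Scaling to 414 K: P = 3112 × 414/535.15 = 2407 kPa

2410 kPa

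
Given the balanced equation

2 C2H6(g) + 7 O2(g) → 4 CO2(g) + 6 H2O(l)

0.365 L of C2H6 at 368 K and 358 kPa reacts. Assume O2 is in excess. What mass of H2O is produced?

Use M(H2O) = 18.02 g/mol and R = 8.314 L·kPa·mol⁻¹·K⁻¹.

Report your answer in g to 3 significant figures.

2.31 g

n(C2H6) = PV/RT = (358 × 0.365) / (8.314 × 368) = 0.04271 mol
n(H2O) = (6/2) × 0.04271 = 0.1281 mol
m(H2O) = 0.1281 × 18.02 = 2.308 g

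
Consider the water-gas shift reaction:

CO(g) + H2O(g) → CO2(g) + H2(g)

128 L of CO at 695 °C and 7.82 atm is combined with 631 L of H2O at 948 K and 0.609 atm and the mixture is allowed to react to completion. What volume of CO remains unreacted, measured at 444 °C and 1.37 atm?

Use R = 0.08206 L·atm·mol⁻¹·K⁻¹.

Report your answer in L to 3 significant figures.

n(CO) = PV/RT = (7.82 × 128) / (0.08206 × 968.15) = 12.60 mol
n(H2O) = PV/RT = (0.609 × 631) / (0.08206 × 948) = 4.940 mol
For 12.60 mol CO, stoichiometry requires (1/1) × 12.60 = 12.60 mol H2O; 4.940 mol is available, so H2O is limiting.
n(CO) consumed = (1/1) × 4.940 = 4.940 mol; remaining = 12.60 − 4.940 = 7.660 mol
V(CO) = nRT/P = 7.660 × 0.08206 × 717.15 / 1.37 = 329.0 L

329 L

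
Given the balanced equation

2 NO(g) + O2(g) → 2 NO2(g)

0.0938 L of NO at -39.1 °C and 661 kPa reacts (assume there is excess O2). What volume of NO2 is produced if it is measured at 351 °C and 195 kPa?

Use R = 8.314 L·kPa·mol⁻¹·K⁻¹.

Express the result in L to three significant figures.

0.848 L

n(NO) = PV/RT = (661 × 0.0938) / (8.314 × 234.05) = 0.03186 mol
n(NO2) = (2/2) × 0.03186 = 0.03186 mol
V = nRT/P = 0.03186 × 8.314 × 624.15 / 195 = 0.8478 L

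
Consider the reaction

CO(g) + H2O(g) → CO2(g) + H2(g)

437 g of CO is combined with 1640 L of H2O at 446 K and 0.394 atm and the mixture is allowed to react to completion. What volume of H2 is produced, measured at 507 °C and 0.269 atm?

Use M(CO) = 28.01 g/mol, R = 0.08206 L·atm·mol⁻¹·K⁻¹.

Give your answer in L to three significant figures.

3710 L

n(CO) = 437 / 28.01 = 15.60 mol
n(H2O) = PV/RT = (0.394 × 1640) / (0.08206 × 446) = 17.66 mol
For 15.60 mol CO, stoichiometry requires (1/1) × 15.60 = 15.60 mol H2O; 17.66 mol is available, so CO is limiting.
n(H2) = (1/1) × 15.60 = 15.60 mol
V(H2) = nRT/P = 15.60 × 0.08206 × 780.15 / 0.269 = 3713 L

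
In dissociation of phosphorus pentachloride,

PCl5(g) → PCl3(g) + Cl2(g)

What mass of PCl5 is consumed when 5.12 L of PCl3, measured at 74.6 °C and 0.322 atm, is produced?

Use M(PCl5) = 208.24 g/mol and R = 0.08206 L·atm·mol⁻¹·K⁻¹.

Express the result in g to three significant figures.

12.0 g

n(PCl3) = PV/RT = (0.322 × 5.12) / (0.08206 × 347.75) = 0.05777 mol
n(PCl5) = (1/1) × 0.05777 = 0.05777 mol
m(PCl5) = 0.05777 × 208.24 = 12.03 g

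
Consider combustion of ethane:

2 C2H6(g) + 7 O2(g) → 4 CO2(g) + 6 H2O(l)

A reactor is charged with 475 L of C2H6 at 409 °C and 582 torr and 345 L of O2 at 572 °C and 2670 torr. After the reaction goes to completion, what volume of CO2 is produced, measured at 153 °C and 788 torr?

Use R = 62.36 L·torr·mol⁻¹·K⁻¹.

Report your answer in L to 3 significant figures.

n(C2H6) = PV/RT = (582 × 475) / (62.36 × 682.15) = 6.499 mol
n(O2) = PV/RT = (2670 × 345) / (62.36 × 845.15) = 17.48 mol
For 6.499 mol C2H6, stoichiometry requires (7/2) × 6.499 = 22.75 mol O2; 17.48 mol is available, so O2 is limiting.
n(CO2) = (4/7) × 17.48 = 9.989 mol
V(CO2) = nRT/P = 9.989 × 62.36 × 426.15 / 788 = 336.9 L

337 L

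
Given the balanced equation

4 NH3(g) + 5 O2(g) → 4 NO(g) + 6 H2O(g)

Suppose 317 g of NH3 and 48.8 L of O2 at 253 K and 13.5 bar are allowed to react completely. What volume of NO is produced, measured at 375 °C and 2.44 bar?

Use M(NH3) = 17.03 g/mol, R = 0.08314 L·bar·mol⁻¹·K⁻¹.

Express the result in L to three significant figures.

411 L

n(NH3) = 317 / 17.03 = 18.61 mol
n(O2) = PV/RT = (13.5 × 48.8) / (0.08314 × 253) = 31.32 mol
For 18.61 mol NH3, stoichiometry requires (5/4) × 18.61 = 23.26 mol O2; 31.32 mol is available, so NH3 is limiting.
n(NO) = (4/4) × 18.61 = 18.61 mol
V(NO) = nRT/P = 18.61 × 0.08314 × 648.15 / 2.44 = 411.0 L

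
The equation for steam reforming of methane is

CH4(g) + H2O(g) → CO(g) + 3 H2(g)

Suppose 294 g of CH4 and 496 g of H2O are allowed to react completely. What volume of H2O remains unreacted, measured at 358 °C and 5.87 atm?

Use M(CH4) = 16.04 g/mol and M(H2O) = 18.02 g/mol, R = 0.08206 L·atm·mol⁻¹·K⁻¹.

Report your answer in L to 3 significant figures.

n(CH4) = 294 / 16.04 = 18.33 mol
n(H2O) = 496 / 18.02 = 27.52 mol
For 18.33 mol CH4, stoichiometry requires (1/1) × 18.33 = 18.33 mol H2O; 27.52 mol is available, so CH4 is limiting.
n(H2O) consumed = (1/1) × 18.33 = 18.33 mol; remaining = 27.52 − 18.33 = 9.190 mol
V(H2O) = nRT/P = 9.190 × 0.08206 × 631.15 / 5.87 = 81.09 L

81.1 L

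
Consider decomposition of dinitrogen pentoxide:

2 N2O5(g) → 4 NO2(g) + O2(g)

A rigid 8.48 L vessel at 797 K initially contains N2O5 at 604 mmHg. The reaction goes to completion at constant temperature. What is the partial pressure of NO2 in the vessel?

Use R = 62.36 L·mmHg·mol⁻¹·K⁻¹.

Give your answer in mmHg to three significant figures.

1210 mmHg

n(N2O5)₀ = PV/RT = (604 × 8.48) / (62.36 × 797) = 0.1031 mol
n(NO2) = (4/2) × 0.1031 = 0.2062 mol
P(NO2) = nRT/V = 0.2062 × 62.36 × 797 / 8.48 = 1209 mmHg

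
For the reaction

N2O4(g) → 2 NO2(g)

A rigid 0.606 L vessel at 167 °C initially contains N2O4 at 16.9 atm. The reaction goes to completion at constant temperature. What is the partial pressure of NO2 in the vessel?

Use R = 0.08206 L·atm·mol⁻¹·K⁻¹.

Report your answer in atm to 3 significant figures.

33.8 atm

n(N2O4)₀ = PV/RT = (16.9 × 0.606) / (0.08206 × 440.15) = 0.2835 mol
n(NO2) = (2/1) × 0.2835 = 0.5670 mol
P(NO2) = nRT/V = 0.5670 × 0.08206 × 440.15 / 0.606 = 33.79 atm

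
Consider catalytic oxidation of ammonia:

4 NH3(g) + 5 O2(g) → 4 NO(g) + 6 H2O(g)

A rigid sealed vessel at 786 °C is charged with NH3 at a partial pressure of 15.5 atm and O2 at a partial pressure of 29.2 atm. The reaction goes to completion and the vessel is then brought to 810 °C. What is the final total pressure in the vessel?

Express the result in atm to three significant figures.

At constant V, partial pressures at 786 °C are proportional to moles, so apply stoichiometry directly to pressures.
P(O2) required for 15.5 atm of NH3 = (5/4) × 15.5 = 19.38 atm; available 29.2 atm, so NH3 is limiting.
P(O2) remaining = 29.2 − (5/4) × 15.5 = 9.825 atm
P(gaseous products) = (4+6)/4 × 15.5 = 38.75 atm
P_total at 786 °C = 9.825 + 38.75 = 48.58 atm
Scaling to 810 °C: P = 48.58 × 1083.15/1059.15 = 49.68 atm

49.7 atm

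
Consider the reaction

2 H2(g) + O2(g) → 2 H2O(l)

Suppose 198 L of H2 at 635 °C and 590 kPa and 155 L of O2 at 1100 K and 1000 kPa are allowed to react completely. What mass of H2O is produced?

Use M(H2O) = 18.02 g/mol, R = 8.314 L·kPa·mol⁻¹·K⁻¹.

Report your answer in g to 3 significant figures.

279 g

n(H2) = PV/RT = (590 × 198) / (8.314 × 908.15) = 15.47 mol
n(O2) = PV/RT = (1000 × 155) / (8.314 × 1100) = 16.95 mol
For 15.47 mol H2, stoichiometry requires (1/2) × 15.47 = 7.735 mol O2; 16.95 mol is available, so H2 is limiting.
n(H2O) = (2/2) × 15.47 = 15.47 mol
m(H2O) = 15.47 × 18.02 = 278.8 g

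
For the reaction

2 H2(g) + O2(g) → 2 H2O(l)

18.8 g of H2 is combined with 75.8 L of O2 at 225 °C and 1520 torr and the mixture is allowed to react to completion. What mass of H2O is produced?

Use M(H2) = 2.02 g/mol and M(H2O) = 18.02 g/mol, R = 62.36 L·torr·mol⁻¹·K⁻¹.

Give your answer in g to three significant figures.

n(H2) = 18.8 / 2.02 = 9.307 mol
n(O2) = PV/RT = (1520 × 75.8) / (62.36 × 498.15) = 3.709 mol
For 9.307 mol H2, stoichiometry requires (1/2) × 9.307 = 4.654 mol O2; 3.709 mol is available, so O2 is limiting.
n(H2O) = (2/1) × 3.709 = 7.418 mol
m(H2O) = 7.418 × 18.02 = 133.7 g

134 g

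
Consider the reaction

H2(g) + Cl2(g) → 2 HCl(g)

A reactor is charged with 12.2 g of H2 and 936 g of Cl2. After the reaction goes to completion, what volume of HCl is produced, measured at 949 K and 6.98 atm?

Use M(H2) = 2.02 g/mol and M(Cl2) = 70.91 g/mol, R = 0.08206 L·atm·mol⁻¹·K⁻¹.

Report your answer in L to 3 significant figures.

n(H2) = 12.2 / 2.02 = 6.040 mol
n(Cl2) = 936 / 70.91 = 13.20 mol
For 6.040 mol H2, stoichiometry requires (1/1) × 6.040 = 6.040 mol Cl2; 13.20 mol is available, so H2 is limiting.
n(HCl) = (2/1) × 6.040 = 12.08 mol
V(HCl) = nRT/P = 12.08 × 0.08206 × 949 / 6.98 = 134.8 L

135 L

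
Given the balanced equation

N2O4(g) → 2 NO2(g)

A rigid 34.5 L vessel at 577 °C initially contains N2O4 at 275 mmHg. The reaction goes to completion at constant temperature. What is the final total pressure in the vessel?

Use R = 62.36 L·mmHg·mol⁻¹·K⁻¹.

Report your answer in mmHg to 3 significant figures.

Since T and V are fixed, P_final/P_initial = n_final/n_initial = 2/1.
P_final = (2/1) × 275 = 550.0 mmHg

550 mmHg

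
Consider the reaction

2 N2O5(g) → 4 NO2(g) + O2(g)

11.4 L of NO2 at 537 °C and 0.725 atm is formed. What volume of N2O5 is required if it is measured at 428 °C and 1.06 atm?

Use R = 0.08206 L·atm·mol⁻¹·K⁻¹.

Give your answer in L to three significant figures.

3.37 L

n(NO2) = PV/RT = (0.725 × 11.4) / (0.08206 × 810.15) = 0.1243 mol
n(N2O5) = (2/4) × 0.1243 = 0.06215 mol
V = nRT/P = 0.06215 × 0.08206 × 701.15 / 1.06 = 3.373 L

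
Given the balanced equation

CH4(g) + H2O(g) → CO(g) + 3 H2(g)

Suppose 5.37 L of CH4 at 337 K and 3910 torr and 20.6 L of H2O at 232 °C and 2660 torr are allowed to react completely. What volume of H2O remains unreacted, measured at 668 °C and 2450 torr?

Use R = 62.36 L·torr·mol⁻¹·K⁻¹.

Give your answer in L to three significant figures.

17.7 L

n(CH4) = PV/RT = (3910 × 5.37) / (62.36 × 337) = 0.9991 mol
n(H2O) = PV/RT = (2660 × 20.6) / (62.36 × 505.15) = 1.739 mol
For 0.9991 mol CH4, stoichiometry requires (1/1) × 0.9991 = 0.9991 mol H2O; 1.739 mol is available, so CH4 is limiting.
n(H2O) consumed = (1/1) × 0.9991 = 0.9991 mol; remaining = 1.739 − 0.9991 = 0.7399 mol
V(H2O) = nRT/P = 0.7399 × 62.36 × 941.15 / 2450 = 17.72 L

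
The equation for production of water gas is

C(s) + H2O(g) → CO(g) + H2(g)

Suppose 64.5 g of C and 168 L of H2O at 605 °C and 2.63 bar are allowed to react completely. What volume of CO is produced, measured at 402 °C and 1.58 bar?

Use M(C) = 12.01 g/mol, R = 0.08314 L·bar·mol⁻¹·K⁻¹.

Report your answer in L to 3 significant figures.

n(C) = 64.5 / 12.01 = 5.371 mol
n(H2O) = PV/RT = (2.63 × 168) / (0.08314 × 878.15) = 6.052 mol
For 5.371 mol C, stoichiometry requires (1/1) × 5.371 = 5.371 mol H2O; 6.052 mol is available, so C is limiting.
n(CO) = (1/1) × 5.371 = 5.371 mol
V(CO) = nRT/P = 5.371 × 0.08314 × 675.15 / 1.58 = 190.8 L

191 L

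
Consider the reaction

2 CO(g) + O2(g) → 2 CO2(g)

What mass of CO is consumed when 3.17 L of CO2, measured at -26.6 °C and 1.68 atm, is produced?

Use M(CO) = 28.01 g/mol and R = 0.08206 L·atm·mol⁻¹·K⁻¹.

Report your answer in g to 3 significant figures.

n(CO2) = PV/RT = (1.68 × 3.17) / (0.08206 × 246.55) = 0.2632 mol
n(CO) = (2/2) × 0.2632 = 0.2632 mol
m(CO) = 0.2632 × 28.01 = 7.372 g

7.37 g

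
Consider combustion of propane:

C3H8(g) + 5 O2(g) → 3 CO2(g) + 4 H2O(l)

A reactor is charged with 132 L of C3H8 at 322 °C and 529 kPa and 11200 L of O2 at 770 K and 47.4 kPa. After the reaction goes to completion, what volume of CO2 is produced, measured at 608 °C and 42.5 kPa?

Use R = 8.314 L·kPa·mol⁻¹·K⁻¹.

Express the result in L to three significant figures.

n(C3H8) = PV/RT = (529 × 132) / (8.314 × 595.15) = 14.11 mol
n(O2) = PV/RT = (47.4 × 11200) / (8.314 × 770) = 82.93 mol
For 14.11 mol C3H8, stoichiometry requires (5/1) × 14.11 = 70.55 mol O2; 82.93 mol is available, so C3H8 is limiting.
n(CO2) = (3/1) × 14.11 = 42.33 mol
V(CO2) = nRT/P = 42.33 × 8.314 × 881.15 / 42.5 = 7297 L

7300 L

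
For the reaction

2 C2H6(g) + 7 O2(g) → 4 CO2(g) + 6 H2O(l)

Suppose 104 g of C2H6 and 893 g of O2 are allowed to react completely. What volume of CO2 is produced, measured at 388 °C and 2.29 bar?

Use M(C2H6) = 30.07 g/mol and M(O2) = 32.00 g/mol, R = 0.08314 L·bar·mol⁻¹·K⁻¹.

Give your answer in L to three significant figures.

166 L

n(C2H6) = 104 / 30.07 = 3.459 mol
n(O2) = 893 / 32.00 = 27.91 mol
For 3.459 mol C2H6, stoichiometry requires (7/2) × 3.459 = 12.11 mol O2; 27.91 mol is available, so C2H6 is limiting.
n(CO2) = (4/2) × 3.459 = 6.918 mol
V(CO2) = nRT/P = 6.918 × 0.08314 × 661.15 / 2.29 = 166.1 L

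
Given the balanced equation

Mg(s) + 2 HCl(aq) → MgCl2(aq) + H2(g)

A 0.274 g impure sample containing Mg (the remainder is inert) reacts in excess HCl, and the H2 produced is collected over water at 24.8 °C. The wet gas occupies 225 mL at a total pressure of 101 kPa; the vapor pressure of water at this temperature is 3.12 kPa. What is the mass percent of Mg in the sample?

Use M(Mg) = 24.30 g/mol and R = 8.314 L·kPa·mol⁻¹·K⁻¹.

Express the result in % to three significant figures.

P(H2) = 101 − 3.12 = 97.88 kPa
n(H2) = PV/RT = (97.88 × 0.2250) / (8.314 × 297.95) = 0.008890 mol
n(Mg) = (1/1) × 0.008890 = 0.008890 mol
m(Mg) = 0.008890 × 24.30 = 0.2160 g
%Mg = 0.2160 / 0.274 × 100 = 78.83%

78.8 %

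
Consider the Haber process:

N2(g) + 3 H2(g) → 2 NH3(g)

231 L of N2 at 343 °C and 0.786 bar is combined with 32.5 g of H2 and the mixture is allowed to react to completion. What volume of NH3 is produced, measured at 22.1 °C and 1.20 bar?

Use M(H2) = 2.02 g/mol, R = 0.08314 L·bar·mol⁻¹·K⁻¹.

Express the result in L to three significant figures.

145 L

n(N2) = PV/RT = (0.786 × 231) / (0.08314 × 616.15) = 3.544 mol
n(H2) = 32.5 / 2.02 = 16.09 mol
For 3.544 mol N2, stoichiometry requires (3/1) × 3.544 = 10.63 mol H2; 16.09 mol is available, so N2 is limiting.
n(NH3) = (2/1) × 3.544 = 7.088 mol
V(NH3) = nRT/P = 7.088 × 0.08314 × 295.25 / 1.20 = 145.0 L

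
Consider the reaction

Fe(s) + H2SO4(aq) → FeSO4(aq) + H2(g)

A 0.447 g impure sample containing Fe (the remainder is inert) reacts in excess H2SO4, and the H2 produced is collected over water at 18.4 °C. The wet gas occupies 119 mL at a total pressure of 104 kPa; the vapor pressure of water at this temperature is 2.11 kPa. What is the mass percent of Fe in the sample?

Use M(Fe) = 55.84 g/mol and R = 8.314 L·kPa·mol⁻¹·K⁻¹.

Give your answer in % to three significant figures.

62.5 %

P(H2) = 104 − 2.11 = 101.9 kPa
n(H2) = PV/RT = (101.9 × 0.1190) / (8.314 × 291.55) = 0.005003 mol
n(Fe) = (1/1) × 0.005003 = 0.005003 mol
m(Fe) = 0.005003 × 55.84 = 0.2794 g
%Fe = 0.2794 / 0.447 × 100 = 62.51%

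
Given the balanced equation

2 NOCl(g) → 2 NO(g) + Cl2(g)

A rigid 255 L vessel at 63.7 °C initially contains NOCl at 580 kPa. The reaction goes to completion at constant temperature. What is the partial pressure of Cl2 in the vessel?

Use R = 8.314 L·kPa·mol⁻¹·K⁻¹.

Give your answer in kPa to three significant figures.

290 kPa

n(NOCl)₀ = PV/RT = (580 × 255) / (8.314 × 336.85) = 52.81 mol
n(Cl2) = (1/2) × 52.81 = 26.41 mol
P(Cl2) = nRT/V = 26.41 × 8.314 × 336.85 / 255 = 290.1 kPa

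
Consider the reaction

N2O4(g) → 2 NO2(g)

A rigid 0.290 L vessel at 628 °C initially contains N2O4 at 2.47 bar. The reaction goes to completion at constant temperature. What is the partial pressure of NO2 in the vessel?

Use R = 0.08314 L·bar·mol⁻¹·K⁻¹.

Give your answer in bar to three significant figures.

4.94 bar

n(N2O4)₀ = PV/RT = (2.47 × 0.290) / (0.08314 × 901.15) = 0.009561 mol
n(NO2) = (2/1) × 0.009561 = 0.01912 mol
P(NO2) = nRT/V = 0.01912 × 0.08314 × 901.15 / 0.290 = 4.940 bar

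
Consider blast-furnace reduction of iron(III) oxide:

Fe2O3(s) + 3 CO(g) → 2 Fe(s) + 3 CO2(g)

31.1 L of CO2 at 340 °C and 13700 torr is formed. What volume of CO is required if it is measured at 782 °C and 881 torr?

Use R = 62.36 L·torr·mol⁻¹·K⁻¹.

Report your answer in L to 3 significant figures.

832 L

n(CO2) = PV/RT = (13700 × 31.1) / (62.36 × 613.15) = 11.14 mol
n(CO) = (3/3) × 11.14 = 11.14 mol
V = nRT/P = 11.14 × 62.36 × 1055.15 / 881 = 832.0 L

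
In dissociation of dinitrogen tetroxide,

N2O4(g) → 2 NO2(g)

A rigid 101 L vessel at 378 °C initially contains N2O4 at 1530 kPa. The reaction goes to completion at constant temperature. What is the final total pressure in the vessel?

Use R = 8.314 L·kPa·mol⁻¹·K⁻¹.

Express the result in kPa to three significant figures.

3060 kPa

Rigid vessel, constant T ⇒ P scales with total gas moles (1 → 2).
P_final = (2/1) × 1530 = 3060 kPa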